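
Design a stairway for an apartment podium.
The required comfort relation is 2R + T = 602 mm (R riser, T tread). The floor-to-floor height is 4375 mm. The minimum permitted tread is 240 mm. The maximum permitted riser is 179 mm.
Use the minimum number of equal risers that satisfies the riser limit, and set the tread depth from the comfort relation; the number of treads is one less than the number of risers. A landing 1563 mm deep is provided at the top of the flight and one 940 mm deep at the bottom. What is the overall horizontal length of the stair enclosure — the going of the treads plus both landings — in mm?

At most 179 each: 4375/179 = 24.44, giving 25 risers.
R = 4375 ÷ 25 = 175 mm.
Tread T = 602 − 2 × 175 = 252 mm (≥ 240 mm).
25 risers give 24 treads; going = 24 × 252 = 6048 mm.
Add landings: 6048 + 1563 + 940 = 8551 mm.

8551 mm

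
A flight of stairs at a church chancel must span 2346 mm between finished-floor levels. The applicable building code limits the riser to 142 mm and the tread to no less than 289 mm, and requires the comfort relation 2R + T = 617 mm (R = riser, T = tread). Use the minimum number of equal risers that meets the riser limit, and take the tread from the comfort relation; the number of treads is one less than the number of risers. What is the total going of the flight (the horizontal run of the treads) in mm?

At most 142 each: 2346/142 = 16.52, giving 17 risers.
R = 2346 ÷ 17 = 138 mm.
From 2R + T = 617: T = 617 − 276 = 341 mm.
17 risers give 16 treads; going = 16 × 341 = 5456 mm.

5456 mm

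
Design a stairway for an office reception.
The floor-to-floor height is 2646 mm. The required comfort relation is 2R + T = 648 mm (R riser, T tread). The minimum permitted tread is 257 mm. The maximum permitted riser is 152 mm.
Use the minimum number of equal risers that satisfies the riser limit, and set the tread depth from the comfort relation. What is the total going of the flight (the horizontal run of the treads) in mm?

2646 / 152 = 17.408 → round up to 18 risers.
Riser R = 2646 / 18 = 147 mm, within the 152 mm limit.
Tread T = 648 − 2 × 147 = 354 mm (≥ 257 mm).
Treads = 18 − 1 = 17; going = 17 × 354 = 6018 mm.

6018 mm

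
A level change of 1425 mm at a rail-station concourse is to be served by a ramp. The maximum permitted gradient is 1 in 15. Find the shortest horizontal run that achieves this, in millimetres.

21375 mm

At 1:15 the run is 15 × 1425 = 21375 mm.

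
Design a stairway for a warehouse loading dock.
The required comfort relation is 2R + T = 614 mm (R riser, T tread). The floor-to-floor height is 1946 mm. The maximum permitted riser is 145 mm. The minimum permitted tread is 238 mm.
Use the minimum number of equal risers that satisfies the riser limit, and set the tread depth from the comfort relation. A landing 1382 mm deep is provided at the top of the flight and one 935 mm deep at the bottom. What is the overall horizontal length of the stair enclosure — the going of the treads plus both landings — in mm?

6685 mm

At most 145 each: 1946/145 = 13.42, giving 14 risers.
Riser R = 1946 / 14 = 139 mm, within the 145 mm limit.
T = 614 − 2·139 = 336 mm, which satisfies the 238 mm minimum.
14 risers give 13 treads; going = 13 × 336 = 4368 mm.
Add landings: 4368 + 1382 + 935 = 6685 mm.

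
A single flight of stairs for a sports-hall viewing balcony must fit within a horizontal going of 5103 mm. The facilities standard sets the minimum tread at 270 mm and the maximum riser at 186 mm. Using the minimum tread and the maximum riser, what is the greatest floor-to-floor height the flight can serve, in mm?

Treads that fit: ⌊5103 / 270⌋ = 18.
Risers = treads + 1 = 19.
Maximum height = 19 × 186 = 3534 mm.

3534 mm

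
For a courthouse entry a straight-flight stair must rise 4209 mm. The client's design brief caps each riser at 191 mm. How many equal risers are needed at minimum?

At most 191 each: 4209/191 = 22.04, giving 23 risers.

23 risers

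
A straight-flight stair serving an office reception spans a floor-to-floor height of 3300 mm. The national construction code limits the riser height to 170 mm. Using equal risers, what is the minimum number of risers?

20 risers

3300 / 170 = 19.41, so 20 risers are needed.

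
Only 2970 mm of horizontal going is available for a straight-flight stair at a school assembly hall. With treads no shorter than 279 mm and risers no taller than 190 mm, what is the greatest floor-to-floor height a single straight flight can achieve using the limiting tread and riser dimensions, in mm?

2970 / 279 = 10.65, so 10 treads fit.
Risers = treads + 1 = 11.
Maximum height = 11 × 190 = 2090 mm.

2090 mm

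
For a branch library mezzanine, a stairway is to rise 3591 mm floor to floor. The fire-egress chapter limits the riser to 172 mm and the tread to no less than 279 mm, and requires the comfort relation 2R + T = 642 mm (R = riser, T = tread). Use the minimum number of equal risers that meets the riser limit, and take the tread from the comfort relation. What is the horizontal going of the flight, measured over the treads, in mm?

3591 / 172 = 20.878 → round up to 21 risers.
Riser R = 3591 / 21 = 171 mm, within the 172 mm limit.
T = 642 − 2·171 = 300 mm, which satisfies the 279 mm minimum.
Treads = 21 − 1 = 20; going = 20 × 300 = 6000 mm.

6000 mm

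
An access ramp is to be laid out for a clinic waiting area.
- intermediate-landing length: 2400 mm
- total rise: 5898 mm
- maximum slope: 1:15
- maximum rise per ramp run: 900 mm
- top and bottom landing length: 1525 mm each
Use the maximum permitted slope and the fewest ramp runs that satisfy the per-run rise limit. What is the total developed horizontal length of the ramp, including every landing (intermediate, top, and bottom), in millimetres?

105920 mm

5898 / 900 = 6.553 → round up to 7 ramp runs. That means 6 intermediate landings.
Horizontal run for 5898 mm of rise at 1:15 is 5898 × 15 = 88470 mm.
Intermediate landings: 6 × 2400 = 14400 mm.
Top and bottom landings: 2 × 1525 = 3050 mm.
Total = 88470 + 14400 + 3050 = 105920 mm.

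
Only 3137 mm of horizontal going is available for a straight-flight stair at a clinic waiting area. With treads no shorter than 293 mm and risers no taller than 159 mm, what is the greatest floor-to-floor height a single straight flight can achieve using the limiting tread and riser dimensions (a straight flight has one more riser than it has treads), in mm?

3137 / 293 = 10.71, so 10 treads fit.
Risers = treads + 1 = 11.
Maximum height = 11 × 159 = 1749 mm.

1749 mm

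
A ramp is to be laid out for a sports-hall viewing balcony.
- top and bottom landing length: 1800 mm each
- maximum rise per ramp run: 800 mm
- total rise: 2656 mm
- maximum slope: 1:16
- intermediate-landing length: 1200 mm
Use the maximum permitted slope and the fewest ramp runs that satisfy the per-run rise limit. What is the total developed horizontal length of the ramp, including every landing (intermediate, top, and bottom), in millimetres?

⌈2656/800⌉ = 4 ramp runs. That means 3 intermediate landings.
Horizontal run for 2656 mm of rise at 1:16 is 2656 × 16 = 42496 mm.
3 intermediate landings contribute 3 × 1200 = 3600 mm.
Top and bottom landings: 2 × 1800 = 3600 mm.
Total = 42496 + 3600 + 3600 = 49696 mm.

49696 mm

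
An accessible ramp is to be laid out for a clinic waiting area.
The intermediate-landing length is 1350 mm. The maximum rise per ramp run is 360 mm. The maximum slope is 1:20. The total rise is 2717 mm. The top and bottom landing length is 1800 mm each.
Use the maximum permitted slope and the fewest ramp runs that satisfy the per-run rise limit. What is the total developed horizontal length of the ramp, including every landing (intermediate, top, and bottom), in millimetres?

67390 mm

2717 / 360 = 7.547 → round up to 8 ramp runs. That means 7 intermediate landings.
Ramp run (horizontal) at 1:20: 2717 × 20 = 54340 mm.
Intermediate landings: 7 × 1350 = 9450 mm.
Top and bottom landings: 2 × 1800 = 3600 mm.
Total = 54340 + 9450 + 3600 = 67390 mm.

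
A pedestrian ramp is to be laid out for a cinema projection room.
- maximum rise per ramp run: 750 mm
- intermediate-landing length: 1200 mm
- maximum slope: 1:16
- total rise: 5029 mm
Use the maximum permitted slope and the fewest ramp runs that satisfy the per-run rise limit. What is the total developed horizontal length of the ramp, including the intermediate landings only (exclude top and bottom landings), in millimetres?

87664 mm

At most 750 each: 5029/750 = 6.71, giving 7 ramp runs. That means 6 intermediate landings.
Horizontal run for 5029 mm of rise at 1:16 is 5029 × 16 = 80464 mm.
6 intermediate landings contribute 6 × 1200 = 7200 mm.
Developed length = 80464 + 7200 = 87664 mm.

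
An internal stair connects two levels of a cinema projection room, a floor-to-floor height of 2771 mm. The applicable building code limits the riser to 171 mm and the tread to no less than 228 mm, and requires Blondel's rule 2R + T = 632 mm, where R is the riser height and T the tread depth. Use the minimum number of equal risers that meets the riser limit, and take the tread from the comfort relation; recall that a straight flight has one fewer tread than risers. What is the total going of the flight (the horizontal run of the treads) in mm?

⌈2771/171⌉ = 17 risers.
Riser R = 2771 / 17 = 163 mm, within the 171 mm limit.
From 2R + T = 632: T = 632 − 326 = 306 mm.
Going = (17 − 1) × 306 = 4896 mm.

4896 mm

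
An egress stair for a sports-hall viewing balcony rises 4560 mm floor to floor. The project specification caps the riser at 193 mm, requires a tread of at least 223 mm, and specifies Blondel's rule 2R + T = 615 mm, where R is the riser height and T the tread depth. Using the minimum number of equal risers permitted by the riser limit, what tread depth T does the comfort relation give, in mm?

At most 193 each: 4560/193 = 23.63, giving 24 risers.
Riser R = 4560 / 24 = 190 mm, within the 193 mm limit.
Tread T = 615 − 2 × 190 = 235 mm (≥ 223 mm).

235 mm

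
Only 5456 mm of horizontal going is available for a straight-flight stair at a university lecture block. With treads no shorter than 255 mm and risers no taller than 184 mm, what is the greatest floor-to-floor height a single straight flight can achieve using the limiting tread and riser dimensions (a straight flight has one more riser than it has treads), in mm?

4048 mm

5456 / 255 = 21.40, so 21 treads fit.
Risers = treads + 1 = 22.
Maximum height = 22 × 184 = 4048 mm.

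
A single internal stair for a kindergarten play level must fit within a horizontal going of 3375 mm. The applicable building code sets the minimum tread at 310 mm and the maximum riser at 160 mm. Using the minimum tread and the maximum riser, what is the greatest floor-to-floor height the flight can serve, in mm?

Treads that fit: ⌊3375 / 310⌋ = 10.
Risers = treads + 1 = 11.
Maximum height = 11 × 160 = 1760 mm.

1760 mm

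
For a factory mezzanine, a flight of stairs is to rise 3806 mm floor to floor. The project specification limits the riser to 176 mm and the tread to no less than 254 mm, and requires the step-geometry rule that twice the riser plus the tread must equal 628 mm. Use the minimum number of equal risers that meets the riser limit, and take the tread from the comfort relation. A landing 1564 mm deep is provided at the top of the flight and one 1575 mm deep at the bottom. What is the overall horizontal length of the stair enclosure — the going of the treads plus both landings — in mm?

9061 mm

3806 / 176 = 21.62, so 22 risers are needed.
Each riser is 3806/22 = 173 mm (≤ 176 mm).
Tread T = 628 − 2 × 173 = 282 mm (≥ 254 mm).
22 risers give 21 treads; going = 21 × 282 = 5922 mm.
Enclosure = 5922 + 1564 + 1575 = 9061 mm.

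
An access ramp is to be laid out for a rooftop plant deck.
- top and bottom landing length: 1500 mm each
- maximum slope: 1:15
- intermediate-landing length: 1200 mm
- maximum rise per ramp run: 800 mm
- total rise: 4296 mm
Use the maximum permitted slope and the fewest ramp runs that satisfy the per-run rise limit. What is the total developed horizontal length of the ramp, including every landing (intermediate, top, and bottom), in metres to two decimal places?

4296 / 800 = 5.37, so 6 ramp runs are needed. That means 5 intermediate landings.
Ramp run (horizontal) at 1:15: 4296 × 15 = 64440 mm.
Intermediate landings: 5 × 1200 = 6000 mm.
Top and bottom landings: 2 × 1500 = 3000 mm.
Total = 64440 + 6000 + 3000 = 73440 mm.
= 73.44 m.

73.44 m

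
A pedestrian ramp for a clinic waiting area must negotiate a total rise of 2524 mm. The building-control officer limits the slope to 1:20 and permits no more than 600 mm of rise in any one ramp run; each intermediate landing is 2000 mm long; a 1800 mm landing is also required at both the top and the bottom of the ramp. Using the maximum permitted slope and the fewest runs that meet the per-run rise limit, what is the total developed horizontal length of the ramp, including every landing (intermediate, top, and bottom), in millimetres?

⌈2524/600⌉ = 5 ramp runs. That means 4 intermediate landings.
Ramp run (horizontal) at 1:20: 2524 × 20 = 50480 mm.
4 intermediate landings contribute 4 × 2000 = 8000 mm.
Top and bottom landings: 2 × 1800 = 3600 mm.
Total = 50480 + 8000 + 3600 = 62080 mm.

62080 mm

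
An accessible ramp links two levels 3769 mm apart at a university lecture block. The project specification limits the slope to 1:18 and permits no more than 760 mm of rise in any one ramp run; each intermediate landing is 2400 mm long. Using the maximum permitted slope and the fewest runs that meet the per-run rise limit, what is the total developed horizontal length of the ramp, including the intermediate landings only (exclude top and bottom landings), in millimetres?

77442 mm

3769 / 760 = 4.959 → round up to 5 ramp runs. That means 4 intermediate landings.
Ramp run (horizontal) at 1:18: 3769 × 18 = 67842 mm.
Intermediate landings: 4 × 2400 = 9600 mm.
Total developed length = 67842 + 9600 = 77442 mm.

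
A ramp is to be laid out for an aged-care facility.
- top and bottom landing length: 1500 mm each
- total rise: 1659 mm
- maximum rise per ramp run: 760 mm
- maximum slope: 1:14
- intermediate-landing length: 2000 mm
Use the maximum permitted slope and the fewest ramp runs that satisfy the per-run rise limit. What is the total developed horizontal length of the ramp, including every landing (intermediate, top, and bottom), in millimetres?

30226 mm

At most 760 each: 1659/760 = 2.18, giving 3 ramp runs. That means 2 intermediate landings.
Ramp run (horizontal) at 1:14: 1659 × 14 = 23226 mm.
Intermediate landings: 2 × 2000 = 4000 mm.
Top and bottom landings: 2 × 1500 = 3000 mm.
Total = 23226 + 4000 + 3000 = 30226 mm.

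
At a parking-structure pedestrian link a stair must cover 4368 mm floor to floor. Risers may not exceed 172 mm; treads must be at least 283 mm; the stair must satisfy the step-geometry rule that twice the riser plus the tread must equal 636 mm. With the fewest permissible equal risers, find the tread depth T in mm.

4368 / 172 = 25.40, so 26 risers are needed.
R = 4368 ÷ 26 = 168 mm.
From 2R + T = 636: T = 636 − 336 = 300 mm.

300 mm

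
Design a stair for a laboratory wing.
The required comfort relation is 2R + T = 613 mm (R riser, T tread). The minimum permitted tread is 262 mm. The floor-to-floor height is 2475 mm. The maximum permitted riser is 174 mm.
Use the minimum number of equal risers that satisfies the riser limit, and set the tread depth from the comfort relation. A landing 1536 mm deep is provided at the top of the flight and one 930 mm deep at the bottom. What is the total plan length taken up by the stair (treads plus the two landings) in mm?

At most 174 each: 2475/174 = 14.22, giving 15 risers.
Riser R = 2475 / 15 = 165 mm, within the 174 mm limit.
T = 613 − 2·165 = 283 mm, which satisfies the 262 mm minimum.
Going = (15 − 1) × 283 = 3962 mm.
Add landings: 3962 + 1536 + 930 = 6428 mm.

6428 mm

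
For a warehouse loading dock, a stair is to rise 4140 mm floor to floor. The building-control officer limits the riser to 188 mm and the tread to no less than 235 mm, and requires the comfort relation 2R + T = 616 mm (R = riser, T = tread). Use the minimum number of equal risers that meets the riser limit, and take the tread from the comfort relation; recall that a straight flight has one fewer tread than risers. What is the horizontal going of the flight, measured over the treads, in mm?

5632 mm

4140 / 188 = 22.021 → round up to 23 risers.
Riser R = 4140 / 23 = 180 mm, within the 188 mm limit.
Tread T = 616 − 2 × 180 = 256 mm (≥ 235 mm).
Treads = 23 − 1 = 22; going = 22 × 256 = 5632 mm.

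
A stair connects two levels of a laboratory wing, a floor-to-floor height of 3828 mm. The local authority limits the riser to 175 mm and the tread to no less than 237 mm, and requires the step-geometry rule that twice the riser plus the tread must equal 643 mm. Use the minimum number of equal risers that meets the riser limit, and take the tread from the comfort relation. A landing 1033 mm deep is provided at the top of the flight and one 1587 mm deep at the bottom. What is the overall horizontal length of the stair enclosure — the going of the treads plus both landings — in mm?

3828 / 175 = 21.874 → round up to 22 risers.
Riser R = 3828 / 22 = 174 mm, within the 175 mm limit.
Tread T = 643 − 2 × 174 = 295 mm (≥ 237 mm).
Treads = 22 − 1 = 21; going = 21 × 295 = 6195 mm.
Enclosure = 6195 + 1033 + 1587 = 8815 mm.

8815 mm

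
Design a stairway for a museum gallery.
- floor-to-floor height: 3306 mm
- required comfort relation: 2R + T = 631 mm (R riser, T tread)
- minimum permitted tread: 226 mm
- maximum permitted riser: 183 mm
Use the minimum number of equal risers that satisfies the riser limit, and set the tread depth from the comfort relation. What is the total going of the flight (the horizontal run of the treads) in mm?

3306 / 183 = 18.07, so 19 risers are needed.
Each riser is 3306/19 = 174 mm (≤ 183 mm).
Tread T = 631 − 2 × 174 = 283 mm (≥ 226 mm).
Treads = 19 − 1 = 18; going = 18 × 283 = 5094 mm.

5094 mm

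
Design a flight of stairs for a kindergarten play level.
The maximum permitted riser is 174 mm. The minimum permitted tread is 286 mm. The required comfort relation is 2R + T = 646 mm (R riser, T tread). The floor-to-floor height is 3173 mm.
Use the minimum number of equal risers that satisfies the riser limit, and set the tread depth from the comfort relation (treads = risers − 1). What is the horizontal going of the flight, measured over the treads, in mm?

5616 mm

At most 174 each: 3173/174 = 18.24, giving 19 risers.
Each riser is 3173/19 = 167 mm (≤ 174 mm).
From 2R + T = 646: T = 646 − 334 = 312 mm.
Going = (19 − 1) × 312 = 5616 mm.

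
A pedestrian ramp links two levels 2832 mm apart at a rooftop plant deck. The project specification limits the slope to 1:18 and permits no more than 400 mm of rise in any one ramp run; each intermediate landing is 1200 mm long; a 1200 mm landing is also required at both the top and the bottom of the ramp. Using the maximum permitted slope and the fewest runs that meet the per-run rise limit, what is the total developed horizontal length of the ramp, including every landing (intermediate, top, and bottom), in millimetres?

61776 mm

At most 400 each: 2832/400 = 7.08, giving 8 ramp runs. That means 7 intermediate landings.
Ramp run (horizontal) at 1:18: 2832 × 18 = 50976 mm.
Intermediate landings: 7 × 1200 = 8400 mm.
Top and bottom landings: 2 × 1200 = 2400 mm.
Total = 50976 + 8400 + 2400 = 61776 mm.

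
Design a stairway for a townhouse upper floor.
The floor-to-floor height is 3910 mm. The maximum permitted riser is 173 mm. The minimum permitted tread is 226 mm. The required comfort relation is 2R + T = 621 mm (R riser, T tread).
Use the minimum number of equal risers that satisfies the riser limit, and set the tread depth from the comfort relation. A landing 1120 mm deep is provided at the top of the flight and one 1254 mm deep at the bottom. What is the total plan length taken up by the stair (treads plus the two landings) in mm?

8556 mm

⌈3910/173⌉ = 23 risers.
Each riser is 3910/23 = 170 mm (≤ 173 mm).
T = 621 − 2·170 = 281 mm, which satisfies the 226 mm minimum.
Going = (23 − 1) × 281 = 6182 mm.
Add landings: 6182 + 1120 + 1254 = 8556 mm.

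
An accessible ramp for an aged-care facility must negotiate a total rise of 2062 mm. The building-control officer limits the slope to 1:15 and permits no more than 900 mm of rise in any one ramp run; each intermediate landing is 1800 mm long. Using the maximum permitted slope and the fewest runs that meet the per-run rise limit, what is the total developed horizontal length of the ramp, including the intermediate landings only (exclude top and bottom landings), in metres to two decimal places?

⌈2062/900⌉ = 3 ramp runs. That means 2 intermediate landings.
Ramp run (horizontal) at 1:15: 2062 × 15 = 30930 mm.
2 intermediate landings contribute 2 × 1800 = 3600 mm.
Total developed length = 30930 + 3600 = 34530 mm.
= 34.53 m.

34.53 m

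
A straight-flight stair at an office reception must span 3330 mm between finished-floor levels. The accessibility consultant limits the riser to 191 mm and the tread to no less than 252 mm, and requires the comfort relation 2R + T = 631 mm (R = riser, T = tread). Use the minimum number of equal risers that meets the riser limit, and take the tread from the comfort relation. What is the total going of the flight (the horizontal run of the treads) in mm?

4437 mm

3330 / 191 = 17.435 → round up to 18 risers.
Each riser is 3330/18 = 185 mm (≤ 191 mm).
Tread T = 631 − 2 × 185 = 261 mm (≥ 252 mm).
Treads = 18 − 1 = 17; going = 17 × 261 = 4437 mm.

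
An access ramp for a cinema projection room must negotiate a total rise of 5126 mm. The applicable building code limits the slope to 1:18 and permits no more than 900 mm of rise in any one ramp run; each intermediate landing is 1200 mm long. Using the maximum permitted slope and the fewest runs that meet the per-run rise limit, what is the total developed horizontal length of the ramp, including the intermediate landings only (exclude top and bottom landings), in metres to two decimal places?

98.27 m

At most 900 each: 5126/900 = 5.70, giving 6 ramp runs. That means 5 intermediate landings.
Ramp run (horizontal) at 1:18: 5126 × 18 = 92268 mm.
5 intermediate landings contribute 5 × 1200 = 6000 mm.
Total developed length = 92268 + 6000 = 98268 mm.
= 98.27 m.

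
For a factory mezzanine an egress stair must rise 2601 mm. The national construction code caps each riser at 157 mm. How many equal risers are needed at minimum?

⌈2601/157⌉ = 17 risers.

17 risers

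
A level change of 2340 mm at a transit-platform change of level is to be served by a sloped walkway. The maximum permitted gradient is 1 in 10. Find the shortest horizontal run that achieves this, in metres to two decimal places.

23.40 m

At 1:10 the run is 10 × 2340 = 23400 mm.
23400 mm = 23.40 m.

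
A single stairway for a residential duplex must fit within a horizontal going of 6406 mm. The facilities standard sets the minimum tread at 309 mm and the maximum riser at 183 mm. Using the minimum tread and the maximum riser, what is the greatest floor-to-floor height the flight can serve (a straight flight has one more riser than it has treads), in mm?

3843 mm

6406 / 309 = 20.73, so 20 treads fit.
Risers = treads + 1 = 21.
Maximum height = 21 × 183 = 3843 mm.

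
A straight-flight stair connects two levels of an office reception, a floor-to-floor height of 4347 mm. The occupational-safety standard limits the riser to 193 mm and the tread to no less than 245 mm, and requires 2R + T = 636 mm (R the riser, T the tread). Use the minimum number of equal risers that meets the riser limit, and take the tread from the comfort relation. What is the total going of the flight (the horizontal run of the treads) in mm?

5676 mm

4347 / 193 = 22.52, so 23 risers are needed.
Riser R = 4347 / 23 = 189 mm, within the 193 mm limit.
Tread T = 636 − 2 × 189 = 258 mm (≥ 245 mm).
23 risers give 22 treads; going = 22 × 258 = 5676 mm.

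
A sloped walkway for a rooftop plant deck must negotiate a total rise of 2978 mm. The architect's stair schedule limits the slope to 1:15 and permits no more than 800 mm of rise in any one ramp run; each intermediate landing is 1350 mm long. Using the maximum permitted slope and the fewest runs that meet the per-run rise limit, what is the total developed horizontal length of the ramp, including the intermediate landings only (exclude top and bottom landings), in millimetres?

2978 / 800 = 3.72, so 4 ramp runs are needed. That means 3 intermediate landings.
Horizontal run for 2978 mm of rise at 1:15 is 2978 × 15 = 44670 mm.
Intermediate landings: 3 × 1350 = 4050 mm.
Total developed length = 44670 + 4050 = 48720 mm.

48720 mm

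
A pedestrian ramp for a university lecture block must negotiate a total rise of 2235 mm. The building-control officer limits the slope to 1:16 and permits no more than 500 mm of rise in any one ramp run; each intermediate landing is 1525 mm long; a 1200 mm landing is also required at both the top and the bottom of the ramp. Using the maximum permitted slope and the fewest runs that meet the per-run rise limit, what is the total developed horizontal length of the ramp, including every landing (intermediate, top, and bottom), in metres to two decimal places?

44.26 m

2235 / 500 = 4.47, so 5 ramp runs are needed. That means 4 intermediate landings.
Horizontal run for 2235 mm of rise at 1:16 is 2235 × 16 = 35760 mm.
4 intermediate landings contribute 4 × 1525 = 6100 mm.
Top and bottom landings: 2 × 1200 = 2400 mm.
Total = 35760 + 6100 + 2400 = 44260 mm.
= 44.26 m.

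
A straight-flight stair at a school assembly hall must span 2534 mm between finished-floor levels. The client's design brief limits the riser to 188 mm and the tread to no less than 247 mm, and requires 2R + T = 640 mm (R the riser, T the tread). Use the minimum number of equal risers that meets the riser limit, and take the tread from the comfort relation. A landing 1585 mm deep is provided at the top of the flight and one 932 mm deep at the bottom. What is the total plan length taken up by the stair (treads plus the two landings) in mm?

6131 mm

2534 / 188 = 13.479 → round up to 14 risers.
R = 2534 ÷ 14 = 181 mm.
From 2R + T = 640: T = 640 − 362 = 278 mm.
Treads = 14 − 1 = 13; going = 13 × 278 = 3614 mm.
Enclosure = 3614 + 1585 + 932 = 6131 mm.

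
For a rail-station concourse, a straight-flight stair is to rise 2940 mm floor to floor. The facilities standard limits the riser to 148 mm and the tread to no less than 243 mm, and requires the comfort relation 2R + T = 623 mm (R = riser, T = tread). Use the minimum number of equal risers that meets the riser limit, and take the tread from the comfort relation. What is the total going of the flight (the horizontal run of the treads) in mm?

6251 mm

At most 148 each: 2940/148 = 19.86, giving 20 risers.
Riser R = 2940 / 20 = 147 mm, within the 148 mm limit.
From 2R + T = 623: T = 623 − 294 = 329 mm.
20 risers give 19 treads; going = 19 × 329 = 6251 mm.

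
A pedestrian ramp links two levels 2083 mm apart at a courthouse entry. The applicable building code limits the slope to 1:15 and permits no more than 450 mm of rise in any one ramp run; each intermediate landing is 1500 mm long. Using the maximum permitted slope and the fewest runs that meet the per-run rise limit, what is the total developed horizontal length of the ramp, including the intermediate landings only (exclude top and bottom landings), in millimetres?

2083 / 450 = 4.63, so 5 ramp runs are needed. That means 4 intermediate landings.
Horizontal run for 2083 mm of rise at 1:15 is 2083 × 15 = 31245 mm.
Intermediate landings: 4 × 1500 = 6000 mm.
Developed length = 31245 + 6000 = 37245 mm.

37245 mm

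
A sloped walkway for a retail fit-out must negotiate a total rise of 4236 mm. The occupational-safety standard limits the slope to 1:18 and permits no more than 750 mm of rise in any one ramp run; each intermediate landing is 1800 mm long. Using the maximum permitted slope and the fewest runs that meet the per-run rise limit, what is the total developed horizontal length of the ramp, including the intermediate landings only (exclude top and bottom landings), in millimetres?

4236 / 750 = 5.65, so 6 ramp runs are needed. That means 5 intermediate landings.
Ramp run (horizontal) at 1:18: 4236 × 18 = 76248 mm.
Intermediate landings: 5 × 1800 = 9000 mm.
Total developed length = 76248 + 9000 = 85248 mm.

85248 mm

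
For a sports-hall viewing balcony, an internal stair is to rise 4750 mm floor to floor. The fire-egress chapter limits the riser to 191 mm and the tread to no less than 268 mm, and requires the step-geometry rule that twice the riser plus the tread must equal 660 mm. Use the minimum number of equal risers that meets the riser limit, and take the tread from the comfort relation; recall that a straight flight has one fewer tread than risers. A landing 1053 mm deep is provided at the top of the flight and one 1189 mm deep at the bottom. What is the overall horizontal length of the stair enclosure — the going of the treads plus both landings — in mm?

⌈4750/191⌉ = 25 risers.
Riser R = 4750 / 25 = 190 mm, within the 191 mm limit.
T = 660 − 2·190 = 280 mm, which satisfies the 268 mm minimum.
25 risers give 24 treads; going = 24 × 280 = 6720 mm.
Enclosure = 6720 + 1053 + 1189 = 8962 mm.

8962 mm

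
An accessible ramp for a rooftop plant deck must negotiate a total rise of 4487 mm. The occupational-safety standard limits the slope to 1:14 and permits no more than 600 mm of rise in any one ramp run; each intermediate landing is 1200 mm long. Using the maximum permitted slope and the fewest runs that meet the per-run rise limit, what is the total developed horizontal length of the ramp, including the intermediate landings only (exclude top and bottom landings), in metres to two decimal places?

At most 600 each: 4487/600 = 7.48, giving 8 ramp runs. That means 7 intermediate landings.
Horizontal run for 4487 mm of rise at 1:14 is 4487 × 14 = 62818 mm.
7 intermediate landings contribute 7 × 1200 = 8400 mm.
Total developed length = 62818 + 8400 = 71218 mm.
= 71.22 m.

71.22 m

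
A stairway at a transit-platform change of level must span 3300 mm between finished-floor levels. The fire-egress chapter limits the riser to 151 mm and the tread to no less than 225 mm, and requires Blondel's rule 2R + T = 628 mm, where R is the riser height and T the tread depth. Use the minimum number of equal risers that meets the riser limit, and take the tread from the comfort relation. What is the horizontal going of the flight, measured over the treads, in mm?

At most 151 each: 3300/151 = 21.85, giving 22 risers.
R = 3300 ÷ 22 = 150 mm.
From 2R + T = 628: T = 628 − 300 = 328 mm.
Treads = 22 − 1 = 21; going = 21 × 328 = 6888 mm.

6888 mm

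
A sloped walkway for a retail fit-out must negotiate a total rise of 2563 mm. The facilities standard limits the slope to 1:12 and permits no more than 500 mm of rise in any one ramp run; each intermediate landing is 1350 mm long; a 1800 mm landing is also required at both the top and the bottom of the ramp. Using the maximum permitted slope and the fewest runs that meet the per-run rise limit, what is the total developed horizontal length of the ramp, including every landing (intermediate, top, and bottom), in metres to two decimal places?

⌈2563/500⌉ = 6 ramp runs. That means 5 intermediate landings.
Ramp run (horizontal) at 1:12: 2563 × 12 = 30756 mm.
Intermediate landings: 5 × 1350 = 6750 mm.
Top and bottom landings: 2 × 1800 = 3600 mm.
Total = 30756 + 6750 + 3600 = 41106 mm.
= 41.11 m.

41.11 m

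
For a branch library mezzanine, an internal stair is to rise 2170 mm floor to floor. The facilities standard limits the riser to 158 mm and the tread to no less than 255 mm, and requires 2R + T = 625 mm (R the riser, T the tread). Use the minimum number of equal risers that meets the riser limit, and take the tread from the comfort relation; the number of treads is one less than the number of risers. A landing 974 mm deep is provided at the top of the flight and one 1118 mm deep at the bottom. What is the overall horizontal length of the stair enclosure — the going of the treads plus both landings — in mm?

2170 / 158 = 13.73, so 14 risers are needed.
R = 2170 ÷ 14 = 155 mm.
T = 625 − 2·155 = 315 mm, which satisfies the 255 mm minimum.
Treads = 14 − 1 = 13; going = 13 × 315 = 4095 mm.
Add landings: 4095 + 974 + 1118 = 6187 mm.

6187 mm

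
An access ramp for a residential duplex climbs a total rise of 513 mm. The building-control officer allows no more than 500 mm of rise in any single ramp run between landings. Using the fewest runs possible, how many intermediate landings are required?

513 / 500 = 1.026 → round up to 2 ramp runs.
2 runs are separated by 1 intermediate landings.

1 intermediate landings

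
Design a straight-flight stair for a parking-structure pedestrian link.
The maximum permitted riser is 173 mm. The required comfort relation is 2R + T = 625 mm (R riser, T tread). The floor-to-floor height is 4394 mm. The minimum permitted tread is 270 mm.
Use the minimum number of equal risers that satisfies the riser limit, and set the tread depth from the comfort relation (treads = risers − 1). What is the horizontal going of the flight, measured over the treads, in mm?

4394 / 173 = 25.399 → round up to 26 risers.
Each riser is 4394/26 = 169 mm (≤ 173 mm).
From 2R + T = 625: T = 625 − 338 = 287 mm.
Going = (26 − 1) × 287 = 7175 mm.

7175 mm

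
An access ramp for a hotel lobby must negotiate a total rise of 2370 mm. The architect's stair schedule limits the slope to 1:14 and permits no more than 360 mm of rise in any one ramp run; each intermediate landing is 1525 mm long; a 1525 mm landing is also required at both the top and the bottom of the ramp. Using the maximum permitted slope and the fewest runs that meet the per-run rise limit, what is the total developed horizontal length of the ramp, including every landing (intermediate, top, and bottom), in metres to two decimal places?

45.38 m

2370 / 360 = 6.58, so 7 ramp runs are needed. That means 6 intermediate landings.
Ramp run (horizontal) at 1:14: 2370 × 14 = 33180 mm.
6 intermediate landings contribute 6 × 1525 = 9150 mm.
Top and bottom landings: 2 × 1525 = 3050 mm.
Total = 33180 + 9150 + 3050 = 45380 mm.
= 45.38 m.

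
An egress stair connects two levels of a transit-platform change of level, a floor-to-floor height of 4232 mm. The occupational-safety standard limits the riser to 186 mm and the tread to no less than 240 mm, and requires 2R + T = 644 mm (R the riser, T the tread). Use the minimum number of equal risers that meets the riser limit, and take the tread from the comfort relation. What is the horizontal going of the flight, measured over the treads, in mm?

6072 mm

⌈4232/186⌉ = 23 risers.
Each riser is 4232/23 = 184 mm (≤ 186 mm).
Tread T = 644 − 2 × 184 = 276 mm (≥ 240 mm).
Going = (23 − 1) × 276 = 6072 mm.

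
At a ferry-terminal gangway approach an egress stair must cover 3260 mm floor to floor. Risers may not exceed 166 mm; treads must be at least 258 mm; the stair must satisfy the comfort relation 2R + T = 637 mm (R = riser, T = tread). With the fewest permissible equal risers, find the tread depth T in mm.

3260 / 166 = 19.64, so 20 risers are needed.
Riser R = 3260 / 20 = 163 mm, within the 166 mm limit.
Tread T = 637 − 2 × 163 = 311 mm (≥ 258 mm).

311 mm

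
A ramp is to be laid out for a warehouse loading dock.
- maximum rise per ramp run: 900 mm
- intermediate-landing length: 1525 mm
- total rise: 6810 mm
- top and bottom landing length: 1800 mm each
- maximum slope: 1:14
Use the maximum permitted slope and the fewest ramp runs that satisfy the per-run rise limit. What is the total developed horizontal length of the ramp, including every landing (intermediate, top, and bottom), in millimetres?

109615 mm

At most 900 each: 6810/900 = 7.57, giving 8 ramp runs. That means 7 intermediate landings.
Ramp run (horizontal) at 1:14: 6810 × 14 = 95340 mm.
Intermediate landings: 7 × 1525 = 10675 mm.
Top and bottom landings: 2 × 1800 = 3600 mm.
Total = 95340 + 10675 + 3600 = 109615 mm.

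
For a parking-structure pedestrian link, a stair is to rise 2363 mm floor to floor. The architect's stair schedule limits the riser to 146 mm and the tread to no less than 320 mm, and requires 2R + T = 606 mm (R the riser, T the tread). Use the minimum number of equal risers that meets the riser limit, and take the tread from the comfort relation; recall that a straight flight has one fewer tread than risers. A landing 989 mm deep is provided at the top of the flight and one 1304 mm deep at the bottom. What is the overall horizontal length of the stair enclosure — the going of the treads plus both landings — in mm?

7541 mm

2363 / 146 = 16.185 → round up to 17 risers.
R = 2363 ÷ 17 = 139 mm.
Tread T = 606 − 2 × 139 = 328 mm (≥ 320 mm).
Going = (17 − 1) × 328 = 5248 mm.
Enclosure = 5248 + 989 + 1304 = 7541 mm.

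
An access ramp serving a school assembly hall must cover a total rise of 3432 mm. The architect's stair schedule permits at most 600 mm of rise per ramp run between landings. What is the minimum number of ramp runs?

⌈3432/600⌉ = 6 ramp runs.

6 runs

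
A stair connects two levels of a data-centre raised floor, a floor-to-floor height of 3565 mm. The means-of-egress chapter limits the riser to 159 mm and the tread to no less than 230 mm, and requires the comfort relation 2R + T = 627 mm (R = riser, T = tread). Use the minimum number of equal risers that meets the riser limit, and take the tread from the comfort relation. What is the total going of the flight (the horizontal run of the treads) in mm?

6974 mm

At most 159 each: 3565/159 = 22.42, giving 23 risers.
Riser R = 3565 / 23 = 155 mm, within the 159 mm limit.
Tread T = 627 − 2 × 155 = 317 mm (≥ 230 mm).
23 risers give 22 treads; going = 22 × 317 = 6974 mm.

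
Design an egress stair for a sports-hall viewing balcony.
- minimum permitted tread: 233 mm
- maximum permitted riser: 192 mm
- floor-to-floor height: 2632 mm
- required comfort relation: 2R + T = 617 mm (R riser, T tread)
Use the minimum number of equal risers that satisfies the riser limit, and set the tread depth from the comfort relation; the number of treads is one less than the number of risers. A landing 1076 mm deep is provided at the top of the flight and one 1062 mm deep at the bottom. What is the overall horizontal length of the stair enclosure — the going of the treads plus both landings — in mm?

5271 mm

2632 / 192 = 13.71, so 14 risers are needed.
Each riser is 2632/14 = 188 mm (≤ 192 mm).
From 2R + T = 617: T = 617 − 376 = 241 mm.
Treads = 14 − 1 = 13; going = 13 × 241 = 3133 mm.
Add landings: 3133 + 1076 + 1062 = 5271 mm.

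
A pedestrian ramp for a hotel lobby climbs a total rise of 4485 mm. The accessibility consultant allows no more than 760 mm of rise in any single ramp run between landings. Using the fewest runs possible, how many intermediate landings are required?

⌈4485/760⌉ = 6 ramp runs.
6 runs are separated by 5 intermediate landings.

5 intermediate landings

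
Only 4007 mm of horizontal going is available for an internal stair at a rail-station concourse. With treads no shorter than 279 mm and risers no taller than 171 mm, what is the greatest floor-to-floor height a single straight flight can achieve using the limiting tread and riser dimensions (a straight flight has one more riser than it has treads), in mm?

Treads that fit: ⌊4007 / 279⌋ = 14.
Risers = treads + 1 = 15.
Maximum height = 15 × 171 = 2565 mm.

2565 mm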